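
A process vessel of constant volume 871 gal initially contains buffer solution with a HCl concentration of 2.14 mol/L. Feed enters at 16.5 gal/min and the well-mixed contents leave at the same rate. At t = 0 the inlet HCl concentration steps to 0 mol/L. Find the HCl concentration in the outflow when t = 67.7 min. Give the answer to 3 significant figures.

0.594 mol/L

Accumulation = in − out for the solute gives V dC/dt = Q(C_in − C).
So dC/dt = (C_in − C)/τ with τ = V/Q = 871/16.5 = 52.788 min.
Integrating: C(t) = C_in + (C₀ − C_in) e^(−t/τ).
C(67.7) = 0 + (2.14 − 0)·e^(−67.7/52.788) = 0 + (2.1400)·0.27735 = 0.59352 mol/L.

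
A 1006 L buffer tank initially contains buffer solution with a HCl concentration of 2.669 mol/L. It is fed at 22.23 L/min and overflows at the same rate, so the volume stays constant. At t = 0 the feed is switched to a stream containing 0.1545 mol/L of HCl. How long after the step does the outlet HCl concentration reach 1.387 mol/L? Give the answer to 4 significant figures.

Species balance: V dC/dt = Q(C_in − C) ⇒ τ = V/Q = 45.2542 min.
C(t) = C_in + (C₀ − C_in) e^(−t/τ). Set C = 1.387 and solve for t:
e^(−t/τ) = (C − C_in)/(C₀ − C_in) = (1.387 − 0.1545)/(2.669 − 0.1545) = 0.490157
t = −τ ln(…) = 45.2542 × 0.713029 = 32.2675 min.

32.27 min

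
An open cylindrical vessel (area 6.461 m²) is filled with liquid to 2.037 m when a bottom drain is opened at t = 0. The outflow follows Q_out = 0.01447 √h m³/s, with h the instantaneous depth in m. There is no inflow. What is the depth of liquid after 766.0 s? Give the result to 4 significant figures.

A dh/dt = −Q_out = −0.01447 √h.
∫ h^(−1/2) dh = −(0.01447/A) ∫ dt, giving 2√h = 2√h₀ − (0.01447/A) t.
√h = √2.037 − 0.01447·766.0/(2·6.461) = 1.42724 − 0.857764 = 0.569472.
h = 0.569472² = 0.324298 m.

0.3243 m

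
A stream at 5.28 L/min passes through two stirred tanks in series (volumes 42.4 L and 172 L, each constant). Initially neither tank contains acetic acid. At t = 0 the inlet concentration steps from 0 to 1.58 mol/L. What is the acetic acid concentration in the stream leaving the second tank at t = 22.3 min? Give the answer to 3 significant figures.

0.555 mol/L

Each tank obeys Vᵢ dCᵢ/dt = Q(Cᵢ₋₁ − Cᵢ), so τᵢ = Vᵢ/Q.
τ₁ = 42.4/5.28 = 8.0303 min; τ₂ = 172/5.28 = 32.576 min.
Tank 1: C₁ = C_in(1 − e^(−t/τ₁)). Tank 2 (τ₁ ≠ τ₂): C₂ = C_in[1 − (τ₁ e^(−t/τ₁) − τ₂ e^(−t/τ₂))/(τ₁ − τ₂)].
At t = 22.3: e^(−t/τ₁) = 0.062226, e^(−t/τ₂) = 0.50431.
C₂ = 1.58·[1 − (8.0303·0.062226 − 32.576·0.50431)/(-24.545)] = 1.58·0.35105 = 0.55466 mol/L.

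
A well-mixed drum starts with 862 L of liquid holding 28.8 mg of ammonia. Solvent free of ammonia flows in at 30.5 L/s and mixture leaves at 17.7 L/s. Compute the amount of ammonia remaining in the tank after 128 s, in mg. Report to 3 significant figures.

6.60 mg

Let m(t) be the amount of ammonia. Volume: V(t) = V₀ + (Q_in − Q_out) t = 862 + 12.800 t; V(128) = 2500.4 L.
Solute balance: dm/dt = 0 − Q_out C = −Q_out m/V(t).
Separate: dm/m = −Q_out dt/V(t) ⇒ ln(m/m₀) = −(Q_out/(Q_in−Q_out)) ln(V/V₀).
m = m₀ (V₀/V)^(Q_out/(Q_in−Q_out)) = 28.8 × (862/2500.4)^(1.3828) = 6.6045 mg.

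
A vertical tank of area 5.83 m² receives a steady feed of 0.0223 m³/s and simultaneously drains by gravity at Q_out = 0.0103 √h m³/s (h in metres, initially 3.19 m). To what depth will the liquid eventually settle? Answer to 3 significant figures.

Level balance: A dh/dt = 0.0223 − 0.0103 √h. Setting dh/dt = 0:
Q_in = 0.0103 √h_ss ⇒ √h_ss = 0.0223/0.0103 = 2.1650.
h_ss = 2.1650² = 4.6874 m. (Since h₀ = 3.19 m < h_ss, the level will rise toward this value.)

4.69 m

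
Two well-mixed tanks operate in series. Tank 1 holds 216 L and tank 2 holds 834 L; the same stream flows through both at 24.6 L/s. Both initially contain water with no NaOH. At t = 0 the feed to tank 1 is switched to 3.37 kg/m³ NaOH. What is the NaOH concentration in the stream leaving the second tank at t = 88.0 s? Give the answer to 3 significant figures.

3.03 kg/m³

Each tank obeys Vᵢ dCᵢ/dt = Q(Cᵢ₋₁ − Cᵢ), so τᵢ = Vᵢ/Q.
τ₁ = 216/24.6 = 8.7805 s; τ₂ = 834/24.6 = 33.902 s.
Tank 1: C₁ = C_in(1 − e^(−t/τ₁)). Tank 2 (τ₁ ≠ τ₂): C₂ = C_in[1 − (τ₁ e^(−t/τ₁) − τ₂ e^(−t/τ₂))/(τ₁ − τ₂)].
At t = 88.0: e^(−t/τ₁) = 4.4402e-05, e^(−t/τ₂) = 0.074595.
C₂ = 3.37·[1 − (8.7805·4.4402e-05 − 33.902·0.074595)/(-25.122)] = 3.37·0.89935 = 3.0308 kg/m³.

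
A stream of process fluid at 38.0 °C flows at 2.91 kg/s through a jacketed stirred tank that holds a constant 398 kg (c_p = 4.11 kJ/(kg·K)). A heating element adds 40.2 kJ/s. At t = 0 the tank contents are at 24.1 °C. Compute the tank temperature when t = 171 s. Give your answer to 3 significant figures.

36.4 °C

M c_p dT/dt = ṁ c_p (T_in − T) + Q̇.
Rearrange: dT/dt = (T_ss − T)/τ with τ = M/ṁ = 136.77 s and T_ss = T_in + Q̇/(ṁ c_p) = 41.361 °C.
Solution: T(t) = T_ss + (T₀ − T_ss) e^(−t/τ).
T(171) = 41.361 + (-17.261)·e^(−171/136.77) = 41.361 + (-17.261)·0.28643 = 36.417 °C.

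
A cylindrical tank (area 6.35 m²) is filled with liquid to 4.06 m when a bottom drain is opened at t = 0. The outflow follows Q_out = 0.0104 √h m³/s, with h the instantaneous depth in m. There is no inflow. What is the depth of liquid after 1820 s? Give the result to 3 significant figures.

0.275 m

A dh/dt = −Q_out = −0.0104 √h.
∫ h^(−1/2) dh = −(0.0104/A) ∫ dt, giving 2√h = 2√h₀ − (0.0104/A) t.
√h = √4.06 − 0.0104·1820/(2·6.35) = 2.0149 − 1.4904 = 0.52455.
h = 0.52455² = 0.27515 m.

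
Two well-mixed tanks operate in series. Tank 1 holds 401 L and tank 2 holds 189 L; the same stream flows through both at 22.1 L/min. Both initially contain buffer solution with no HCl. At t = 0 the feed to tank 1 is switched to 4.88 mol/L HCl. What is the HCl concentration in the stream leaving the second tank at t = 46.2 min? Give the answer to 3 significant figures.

Time constants: τᵢ = Vᵢ/Q for each well-mixed tank.
τ₁ = 401/22.1 = 18.145 min; τ₂ = 189/22.1 = 8.5520 min.
Tank 1: C₁ = C_in(1 − e^(−t/τ₁)). Tank 2 (τ₁ ≠ τ₂): C₂ = C_in[1 − (τ₁ e^(−t/τ₁) − τ₂ e^(−t/τ₂))/(τ₁ − τ₂)].
At t = 46.2: e^(−t/τ₁) = 0.078380, e^(−t/τ₂) = 0.0045066.
C₂ = 4.88·[1 − (18.145·0.078380 − 8.5520·0.0045066)/(9.5928)] = 4.88·0.85576 = 4.1761 mol/L.

4.18 mol/L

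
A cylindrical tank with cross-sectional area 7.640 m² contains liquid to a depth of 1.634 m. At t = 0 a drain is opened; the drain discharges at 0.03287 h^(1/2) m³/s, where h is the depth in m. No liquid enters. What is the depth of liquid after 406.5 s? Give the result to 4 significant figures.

With no inflow, A dh/dt = −0.03287 √h.
Separate and integrate: 2(√h − √h₀) = −(0.03287/A) t.
√h = √1.634 − 0.03287·406.5/(2·7.640) = 1.27828 − 0.874454 = 0.403826.
h = 0.403826² = 0.163076 m.

0.1631 m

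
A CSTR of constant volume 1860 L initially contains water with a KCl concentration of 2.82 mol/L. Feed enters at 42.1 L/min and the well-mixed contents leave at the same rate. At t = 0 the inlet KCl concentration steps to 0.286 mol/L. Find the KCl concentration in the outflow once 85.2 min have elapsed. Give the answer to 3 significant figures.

0.654 mol/L

Mass balance on the solute (V constant): V dC/dt = Q(C_in − C).
Time constant τ = V/Q = 1860/42.1 = 44.181 min.
Integrating: C(t) = C_in + (C₀ − C_in) e^(−t/τ).
C(85.2) = 0.286 + (2.82 − 0.286)·e^(−85.2/44.181) = 0.286 + (2.5340)·0.14537 = 0.65438 mol/L.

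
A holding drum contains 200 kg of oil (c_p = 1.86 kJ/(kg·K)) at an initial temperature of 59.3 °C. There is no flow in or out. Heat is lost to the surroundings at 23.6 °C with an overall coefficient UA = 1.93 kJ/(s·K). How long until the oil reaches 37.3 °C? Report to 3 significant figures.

Unsteady energy balance on the tank contents: M c_p dT/dt = −UA(T − T_amb).
τ = M c_p/UA = 192.75 s; T_ss = T_amb = 23.600 °C.
T(t) = T_ss + (T₀ − T_ss)e^(−t/τ); set T = 37.3:
t = −τ ln[(T − T_ss)/(T₀ − T_ss)] = −192.75 · ln(0.38375) = 184.60 s.

185 s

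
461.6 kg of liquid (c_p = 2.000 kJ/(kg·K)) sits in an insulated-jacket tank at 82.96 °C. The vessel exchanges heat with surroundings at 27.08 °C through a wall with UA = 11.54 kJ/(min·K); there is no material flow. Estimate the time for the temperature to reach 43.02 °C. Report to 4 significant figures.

100.3 min

M c_p dT/dt = −UA(T − T_amb).
τ = M c_p/UA = 80.0000 min; T_ss = T_amb = 27.0800 °C.
T(t) = T_ss + (T₀ − T_ss)e^(−t/τ); set T = 43.02:
t = −τ ln[(T − T_ss)/(T₀ − T_ss)] = −80.0000 · ln(0.285254) = 100.350 min.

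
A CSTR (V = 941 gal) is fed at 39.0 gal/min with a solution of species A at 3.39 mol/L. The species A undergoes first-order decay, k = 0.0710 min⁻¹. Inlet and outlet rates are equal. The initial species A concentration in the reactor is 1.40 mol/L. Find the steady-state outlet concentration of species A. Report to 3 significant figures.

Accumulation = in − out − consumed: V dC/dt = Q C_in − Q C − k V C.
Steady state (dC/dt = 0): C_ss = Q C_in/(Q + kV) = C_in/(1 + kV/Q).
C_ss = 39.0·3.39/(39.0 + 0.0710·941) = 132.21/105.81 = 1.2495 mol/L.

1.25 mol/L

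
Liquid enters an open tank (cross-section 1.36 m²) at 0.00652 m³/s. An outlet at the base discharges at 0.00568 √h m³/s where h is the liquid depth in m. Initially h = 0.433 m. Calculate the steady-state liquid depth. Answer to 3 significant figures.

1.32 m

A dh/dt = Q_in − 0.00568 √h. Steady state requires inflow = outflow:
Q_in = 0.00568 √h_ss ⇒ √h_ss = 0.00652/0.00568 = 1.1479.
h_ss = 1.1479² = 1.3176 m. (Since h₀ = 0.433 m < h_ss, the level will rise toward this value.)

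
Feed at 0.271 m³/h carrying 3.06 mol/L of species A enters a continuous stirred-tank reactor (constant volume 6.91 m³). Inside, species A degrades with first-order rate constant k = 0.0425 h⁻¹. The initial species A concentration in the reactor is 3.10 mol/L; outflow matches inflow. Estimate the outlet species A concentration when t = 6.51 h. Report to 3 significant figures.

2.43 mol/L

V dC/dt = Q(C_in − C) − k V C.
dC/dt = (Q/V) C_in − (Q/V + k) C; effective rate a = Q/V + k = 0.039219 + 0.0425 = 0.081719 h⁻¹.
C_ss = Q C_in/(Q + kV) = 1.4686 mol/L; C(t) = C_ss + (C₀ − C_ss) e^(−a t).
C(6.51) = 1.4686 + (1.6314)·e^(−0.081719·6.51) = 1.4686 + (1.6314)·0.58744 = 2.4269 mol/L.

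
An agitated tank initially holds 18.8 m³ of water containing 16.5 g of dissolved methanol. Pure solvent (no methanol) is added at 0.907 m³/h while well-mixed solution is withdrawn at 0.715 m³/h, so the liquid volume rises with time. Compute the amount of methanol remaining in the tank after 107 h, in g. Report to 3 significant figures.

Let m(t) be the amount of methanol. Volume: V(t) = V₀ + (Q_in − Q_out) t = 18.8 + 0.19200 t; V(107) = 39.344 m³.
Solute balance: dm/dt = 0 − Q_out C = −Q_out m/V(t).
dm/m = −Q_out dt/(V₀ + 0.19200 t); integrating gives ln(m/m₀) = −(Q_out/(Q_in−Q_out)) ln(V/V₀).
m = m₀ (V₀/V)^(Q_out/(Q_in−Q_out)) = 16.5 × (18.8/39.344)^(3.7240) = 1.0547 g.

1.05 g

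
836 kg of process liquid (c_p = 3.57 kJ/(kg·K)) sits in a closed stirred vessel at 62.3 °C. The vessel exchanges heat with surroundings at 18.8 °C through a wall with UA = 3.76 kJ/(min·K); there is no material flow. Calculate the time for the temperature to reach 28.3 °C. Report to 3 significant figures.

1210 min

Heat balance on the well-mixed liquid: M c_p dT/dt = −UA(T − T_amb).
τ = M c_p/UA = 793.76 min; T_ss = T_amb = 18.800 °C.
T(t) = T_ss + (T₀ − T_ss)e^(−t/τ); set T = 28.3:
t = −τ ln[(T − T_ss)/(T₀ − T_ss)] = −793.76 · ln(0.21839) = 1207.7 min.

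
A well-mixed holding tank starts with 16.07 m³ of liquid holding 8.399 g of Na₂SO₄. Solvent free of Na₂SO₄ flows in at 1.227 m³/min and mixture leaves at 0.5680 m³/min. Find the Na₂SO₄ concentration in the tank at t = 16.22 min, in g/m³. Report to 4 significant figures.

Total volume: dV/dt = Q_in − Q_out = 0.659000 m³/min, so V(t) = 16.07 + 0.659000 t and V(16.22) = 26.7590 m³.
Species balance (pure solvent in): dm/dt = −Q_out · m/V(t).
dm/m = −Q_out dt/(V₀ + 0.659000 t); integrating gives ln(m/m₀) = −(Q_out/(Q_in−Q_out)) ln(V/V₀).
m = m₀ (V₀/V)^(Q_out/(Q_in−Q_out)) = 8.399 × (16.07/26.7590)^(0.861912) = 5.41195 g.
C = m/V = 5.41195/26.7590 = 0.202248 g/m³.

0.2022 g/m³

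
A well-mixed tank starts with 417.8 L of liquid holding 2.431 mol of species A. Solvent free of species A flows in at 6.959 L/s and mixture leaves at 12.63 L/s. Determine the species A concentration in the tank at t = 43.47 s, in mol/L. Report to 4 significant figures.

Let m(t) be the amount of species A. Volume: V(t) = V₀ + (Q_in − Q_out) t = 417.8 − 5.67100 t; V(43.47) = 171.282 L.
No species A enters, so dm/dt = −Q_out · (m/V).
Separate: dm/m = −Q_out dt/V(t) ⇒ ln(m/m₀) = −(Q_out/(Q_in−Q_out)) ln(V/V₀).
m = m₀ (V₀/V)^(Q_out/(Q_in−Q_out)) = 2.431 × (417.8/171.282)^(-2.22712) = 0.333669 mol.
C = m/V = 0.333669/171.282 = 0.00194807 mol/L.

0.001948 mol/L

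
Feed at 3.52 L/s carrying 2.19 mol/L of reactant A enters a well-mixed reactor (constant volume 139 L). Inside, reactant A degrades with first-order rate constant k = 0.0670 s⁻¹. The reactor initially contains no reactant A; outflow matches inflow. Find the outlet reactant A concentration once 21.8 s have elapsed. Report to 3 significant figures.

V dC/dt = Q(C_in − C) − k V C.
dC/dt = (Q/V) C_in − (Q/V + k) C; effective rate a = Q/V + k = 0.025324 + 0.0670 = 0.092324 s⁻¹.
C_ss = Q C_in/(Q + kV) = 0.60070 mol/L; C(t) = C_ss + (C₀ − C_ss) e^(−a t).
C(21.8) = 0.60070 + (-0.60070)·e^(−0.092324·21.8) = 0.60070 + (-0.60070)·0.13363 = 0.52043 mol/L.

0.520 mol/L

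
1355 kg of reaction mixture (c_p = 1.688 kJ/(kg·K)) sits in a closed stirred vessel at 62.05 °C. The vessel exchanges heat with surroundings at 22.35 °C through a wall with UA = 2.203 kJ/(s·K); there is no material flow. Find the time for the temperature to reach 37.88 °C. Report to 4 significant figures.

974.5 s

M c_p dT/dt = −UA(T − T_amb).
τ = M c_p/UA = 1038.24 s; T_ss = T_amb = 22.3500 °C.
T(t) = T_ss + (T₀ − T_ss)e^(−t/τ); set T = 37.88:
t = −τ ln[(T − T_ss)/(T₀ − T_ss)] = −1038.24 · ln(0.391184) = 974.468 s.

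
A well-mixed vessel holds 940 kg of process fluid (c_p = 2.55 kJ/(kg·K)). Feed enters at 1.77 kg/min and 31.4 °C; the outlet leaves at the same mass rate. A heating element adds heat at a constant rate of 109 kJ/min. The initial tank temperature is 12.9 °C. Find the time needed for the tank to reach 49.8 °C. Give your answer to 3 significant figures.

Energy balance: M c_p dT/dt = ṁ c_p (T_in − T) + 109.
τ = M/ṁ = 531.07 min; T_ss = T_in + Q̇/(ṁ c_p) = 55.550 °C.
T(t) = T_ss + (T₀ − T_ss) e^(−t/τ). Set T = 49.8:
e^(−t/τ) = (49.8 − 55.550)/(12.9 − 55.550) = 0.13481
t = −531.07 · ln(0.13481) = 1064.2 min.

1060 min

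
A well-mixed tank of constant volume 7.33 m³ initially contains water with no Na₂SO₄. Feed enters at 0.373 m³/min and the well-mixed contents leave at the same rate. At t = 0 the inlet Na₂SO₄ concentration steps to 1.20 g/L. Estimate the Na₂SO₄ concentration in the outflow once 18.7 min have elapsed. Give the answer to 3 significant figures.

0.737 g/L

Transient balance on the dissolved component: V dC/dt = Q(C_in − C).
Time constant τ = V/Q = 7.33/0.373 = 19.651 min.
C approaches C_in exponentially: C(t) = C_in + (C₀ − C_in) e^(−t/τ).
C(18.7) = 1.20 + (0 − 1.20)·e^(−18.7/19.651) = 1.20 + (-1.2000)·0.38613 = 0.73664 g/L.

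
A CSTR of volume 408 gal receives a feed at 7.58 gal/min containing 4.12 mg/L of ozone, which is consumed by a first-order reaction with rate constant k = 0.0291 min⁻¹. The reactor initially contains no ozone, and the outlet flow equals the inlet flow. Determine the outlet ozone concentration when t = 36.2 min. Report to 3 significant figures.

1.32 mg/L

Accumulation = in − out − consumed: V dC/dt = Q C_in − Q C − k V C.
dC/dt = (Q/V) C_in − (Q/V + k) C; effective rate a = Q/V + k = 0.018578 + 0.0291 = 0.047678 min⁻¹.
C_ss = Q C_in/(Q + kV) = 1.6054 mg/L; C(t) = C_ss + (C₀ − C_ss) e^(−a t).
C(36.2) = 1.6054 + (-1.6054)·e^(−0.047678·36.2) = 1.6054 + (-1.6054)·0.17800 = 1.3196 mg/L.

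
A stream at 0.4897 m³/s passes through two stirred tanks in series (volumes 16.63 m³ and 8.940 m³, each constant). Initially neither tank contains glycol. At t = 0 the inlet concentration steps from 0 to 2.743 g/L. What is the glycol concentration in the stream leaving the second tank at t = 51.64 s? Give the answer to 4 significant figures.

1.635 g/L

Time constants: τᵢ = Vᵢ/Q for each well-mixed tank.
τ₁ = 16.63/0.4897 = 33.9596 s; τ₂ = 8.940/0.4897 = 18.2561 s.
Solving the cascade with C₁(0)=C₂(0)=0 gives C₂(t) = C_in[1 − (τ₁ e^(−t/τ₁) − τ₂ e^(−t/τ₂))/(τ₁ − τ₂)].
At t = 51.64: e^(−t/τ₁) = 0.218574, e^(−t/τ₂) = 0.0590927.
C₂ = 2.743·[1 − (33.9596·0.218574 − 18.2561·0.0590927)/(15.7035)] = 2.743·0.596022 = 1.63489 g/L.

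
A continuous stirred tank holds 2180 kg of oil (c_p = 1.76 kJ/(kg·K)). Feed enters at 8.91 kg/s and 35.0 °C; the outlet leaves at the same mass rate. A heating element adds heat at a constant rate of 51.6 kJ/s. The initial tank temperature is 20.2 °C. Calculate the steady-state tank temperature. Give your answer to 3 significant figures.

M c_p dT/dt = ṁ c_p (T_in − T) + Q̇.
At steady state dT/dt = 0 ⇒ T_ss = T_in + Q̇/(ṁ c_p) = 35.0 + 51.6/(8.91·1.76) = 38.290 °C.

38.3 °C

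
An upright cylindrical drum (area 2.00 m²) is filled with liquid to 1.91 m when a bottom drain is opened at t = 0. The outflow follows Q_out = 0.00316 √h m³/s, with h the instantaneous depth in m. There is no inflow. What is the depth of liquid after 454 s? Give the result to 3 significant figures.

1.05 m

Unsteady balance on liquid volume: A dh/dt = −0.00316 √h.
Separate and integrate: 2(√h − √h₀) = −(0.00316/A) t.
√h = √1.91 − 0.00316·454/(2·2.00) = 1.3820 − 0.35866 = 1.0234.
h = 1.0234² = 1.0473 m.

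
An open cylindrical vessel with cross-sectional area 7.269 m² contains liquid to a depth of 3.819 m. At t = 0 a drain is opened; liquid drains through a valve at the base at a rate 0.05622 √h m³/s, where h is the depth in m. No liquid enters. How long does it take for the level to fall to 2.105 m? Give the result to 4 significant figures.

With no inflow, A dh/dt = −0.05622 √h.
This is separable: 2 d(√h)/dt = −0.05622/A, so √h = √h₀ − (0.05622/(2A)) t.
t = 2A(√h₀ − √h)/0.05622 = 2·7.269·(√3.819 − √2.105)/0.05622
  = 14.5380 × (1.95423 − 1.45086) / 0.05622 = 130.166 s.

130.2 s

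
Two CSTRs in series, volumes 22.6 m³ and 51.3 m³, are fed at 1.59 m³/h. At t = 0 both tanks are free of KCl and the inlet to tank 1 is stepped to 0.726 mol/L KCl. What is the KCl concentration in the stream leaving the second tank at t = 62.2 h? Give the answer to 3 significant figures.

Each tank obeys Vᵢ dCᵢ/dt = Q(Cᵢ₋₁ − Cᵢ), so τᵢ = Vᵢ/Q.
τ₁ = 22.6/1.59 = 14.214 h; τ₂ = 51.3/1.59 = 32.264 h.
Tank 1: C₁ = C_in(1 − e^(−t/τ₁)). Tank 2 (τ₁ ≠ τ₂): C₂ = C_in[1 − (τ₁ e^(−t/τ₁) − τ₂ e^(−t/τ₂))/(τ₁ − τ₂)].
At t = 62.2: e^(−t/τ₁) = 0.012575, e^(−t/τ₂) = 0.14546.
C₂ = 0.726·[1 − (14.214·0.012575 − 32.264·0.14546)/(-18.050)] = 0.726·0.74989 = 0.54442 mol/L.

0.544 mol/L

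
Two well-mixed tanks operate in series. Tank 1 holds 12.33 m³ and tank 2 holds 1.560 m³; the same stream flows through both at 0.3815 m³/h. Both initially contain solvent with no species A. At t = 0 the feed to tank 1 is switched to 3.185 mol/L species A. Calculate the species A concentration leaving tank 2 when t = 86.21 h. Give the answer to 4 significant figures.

Each tank obeys Vᵢ dCᵢ/dt = Q(Cᵢ₋₁ − Cᵢ), so τᵢ = Vᵢ/Q.
τ₁ = 12.33/0.3815 = 32.3198 h; τ₂ = 1.560/0.3815 = 4.08912 h.
Tank 1: C₁ = C_in(1 − e^(−t/τ₁)). Tank 2 (τ₁ ≠ τ₂): C₂ = C_in[1 − (τ₁ e^(−t/τ₁) − τ₂ e^(−t/τ₂))/(τ₁ − τ₂)].
At t = 86.21: e^(−t/τ₁) = 0.0694321, e^(−t/τ₂) = 6.98025e-10.
C₂ = 3.185·[1 − (32.3198·0.0694321 − 4.08912·6.98025e-10)/(28.2307)] = 3.185·0.920511 = 2.93183 mol/L.

2.932 mol/L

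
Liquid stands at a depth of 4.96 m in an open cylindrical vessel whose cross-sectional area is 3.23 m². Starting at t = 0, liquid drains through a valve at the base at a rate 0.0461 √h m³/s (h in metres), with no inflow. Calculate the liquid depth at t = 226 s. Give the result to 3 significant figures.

Mass balance (ρ constant): A dh/dt = −0.0461 √h.
∫ h^(−1/2) dh = −(0.0461/A) ∫ dt, giving 2√h = 2√h₀ − (0.0461/A) t.
√h = √4.96 − 0.0461·226/(2·3.23) = 2.2271 − 1.6128 = 0.61432.
h = 0.61432² = 0.37739 m.

0.377 m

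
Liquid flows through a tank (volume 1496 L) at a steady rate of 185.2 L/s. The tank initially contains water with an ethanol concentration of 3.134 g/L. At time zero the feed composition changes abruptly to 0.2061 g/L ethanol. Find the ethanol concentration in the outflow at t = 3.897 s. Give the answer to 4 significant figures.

Transient balance on the dissolved component: V dC/dt = Q(C_in − C).
So dC/dt = (C_in − C)/τ with τ = V/Q = 1496/185.2 = 8.07775 s.
Integrating: C(t) = C_in + (C₀ − C_in) e^(−t/τ).
C(3.897) = 0.2061 + (3.134 − 0.2061)·e^(−3.897/8.07775) = 0.2061 + (2.92790)·0.617278 = 2.01343 g/L.

2.013 g/L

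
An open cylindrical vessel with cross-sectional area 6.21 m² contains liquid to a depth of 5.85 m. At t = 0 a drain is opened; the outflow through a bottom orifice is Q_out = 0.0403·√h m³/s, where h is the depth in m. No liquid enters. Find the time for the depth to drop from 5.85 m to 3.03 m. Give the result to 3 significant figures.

Accumulation of liquid (constant cross-section A): A dh/dt = −0.0403 √h.
Separate and integrate: 2(√h − √h₀) = −(0.0403/A) t.
t = 2A(√h₀ − √h)/0.0403 = 2·6.21·(√5.85 − √3.03)/0.0403
  = 12.420 × (2.4187 − 1.7407) / 0.0403 = 208.95 s.

209 s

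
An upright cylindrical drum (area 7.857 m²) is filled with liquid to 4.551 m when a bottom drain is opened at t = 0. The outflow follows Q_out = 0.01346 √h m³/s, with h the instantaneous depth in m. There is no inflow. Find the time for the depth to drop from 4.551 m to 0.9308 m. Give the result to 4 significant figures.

With no inflow, A dh/dt = −0.01346 √h.
Separate and integrate: 2(√h − √h₀) = −(0.01346/A) t.
t = 2A(√h₀ − √h)/0.01346 = 2·7.857·(√4.551 − √0.9308)/0.01346
  = 15.7140 × (2.13331 − 0.964780) / 0.01346 = 1364.21 s.

1364 s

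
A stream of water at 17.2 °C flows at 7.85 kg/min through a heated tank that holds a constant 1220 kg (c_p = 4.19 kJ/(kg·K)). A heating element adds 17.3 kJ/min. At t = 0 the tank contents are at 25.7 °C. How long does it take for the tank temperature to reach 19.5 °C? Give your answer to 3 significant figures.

234 min

M c_p dT/dt = ṁ c_p (T_in − T) + Q̇.
τ = M/ṁ = 155.41 min; T_ss = T_in + Q̇/(ṁ c_p) = 17.726 °C.
T(t) = T_ss + (T₀ − T_ss) e^(−t/τ). Set T = 19.5:
e^(−t/τ) = (19.5 − 17.726)/(25.7 − 17.726) = 0.22248
t = −155.41 · ln(0.22248) = 233.58 min.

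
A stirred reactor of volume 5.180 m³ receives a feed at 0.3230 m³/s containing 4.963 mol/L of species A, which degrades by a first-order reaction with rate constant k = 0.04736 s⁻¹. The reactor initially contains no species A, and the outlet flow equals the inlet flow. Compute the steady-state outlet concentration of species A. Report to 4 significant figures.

2.821 mol/L

Accumulation = in − out − consumed: V dC/dt = Q C_in − Q C − k V C.
Steady state (dC/dt = 0): C_ss = Q C_in/(Q + kV) = C_in/(1 + kV/Q).
C_ss = 0.3230·4.963/(0.3230 + 0.04736·5.180) = 1.60305/0.568325 = 2.82066 mol/L.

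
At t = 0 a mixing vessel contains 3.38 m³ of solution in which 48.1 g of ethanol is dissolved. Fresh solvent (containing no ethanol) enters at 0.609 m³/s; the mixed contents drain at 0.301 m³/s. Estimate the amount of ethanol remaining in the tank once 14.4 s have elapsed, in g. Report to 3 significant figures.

21.2 g

Total volume: dV/dt = Q_in − Q_out = 0.30800 m³/s, so V(t) = 3.38 + 0.30800 t and V(14.4) = 7.8152 m³.
Species balance (pure solvent in): dm/dt = −Q_out · m/V(t).
dm/m = −Q_out dt/(V₀ + 0.30800 t); integrating gives ln(m/m₀) = −(Q_out/(Q_in−Q_out)) ln(V/V₀).
m = m₀ (V₀/V)^(Q_out/(Q_in−Q_out)) = 48.1 × (3.38/7.8152)^(0.97727) = 21.203 g.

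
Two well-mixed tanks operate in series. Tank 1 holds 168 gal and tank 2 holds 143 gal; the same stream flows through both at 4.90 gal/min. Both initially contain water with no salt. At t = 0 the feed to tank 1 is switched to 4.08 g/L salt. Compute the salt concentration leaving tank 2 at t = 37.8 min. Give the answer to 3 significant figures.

Each tank obeys Vᵢ dCᵢ/dt = Q(Cᵢ₋₁ − Cᵢ), so τᵢ = Vᵢ/Q.
τ₁ = 168/4.90 = 34.286 min; τ₂ = 143/4.90 = 29.184 min.
Tank 1: C₁ = C_in(1 − e^(−t/τ₁)). Tank 2 (τ₁ ≠ τ₂): C₂ = C_in[1 − (τ₁ e^(−t/τ₁) − τ₂ e^(−t/τ₂))/(τ₁ − τ₂)].
At t = 37.8: e^(−t/τ₁) = 0.33204, e^(−t/τ₂) = 0.27383.
C₂ = 4.08·[1 − (34.286·0.33204 − 29.184·0.27383)/(5.1020)] = 4.08·0.33500 = 1.3668 g/L.

1.37 g/L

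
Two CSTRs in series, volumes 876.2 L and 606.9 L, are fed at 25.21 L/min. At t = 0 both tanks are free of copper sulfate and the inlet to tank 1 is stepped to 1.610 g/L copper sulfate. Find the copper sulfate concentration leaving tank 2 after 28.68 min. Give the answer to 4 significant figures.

Each tank obeys Vᵢ dCᵢ/dt = Q(Cᵢ₋₁ − Cᵢ), so τᵢ = Vᵢ/Q.
τ₁ = 876.2/25.21 = 34.7560 min; τ₂ = 606.9/25.21 = 24.0738 min.
Solving the cascade with C₁(0)=C₂(0)=0 gives C₂(t) = C_in[1 − (τ₁ e^(−t/τ₁) − τ₂ e^(−t/τ₂))/(τ₁ − τ₂)].
At t = 28.68: e^(−t/τ₁) = 0.438156, e^(−t/τ₂) = 0.303815.
C₂ = 1.610·[1 − (34.7560·0.438156 − 24.0738·0.303815)/(10.6823)] = 1.610·0.259089 = 0.417134 g/L.

0.4171 g/L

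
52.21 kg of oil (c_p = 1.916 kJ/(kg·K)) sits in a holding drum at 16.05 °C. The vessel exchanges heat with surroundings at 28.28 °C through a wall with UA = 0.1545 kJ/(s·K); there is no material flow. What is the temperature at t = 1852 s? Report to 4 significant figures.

M c_p dT/dt = −UA(T − T_amb).
dT/dt = (T_ss − T)/τ with T_ss = T_amb = 28.2800 °C, τ = M c_p/UA = 52.21·1.916/0.1545 = 647.472 s.
This is linear first-order; T(t) = T_ss + (T₀ − T_ss) e^(−t/τ).
T(1852) = 28.2800 + (-12.2300)·0.0572483 = 27.5799 °C.

27.58 °C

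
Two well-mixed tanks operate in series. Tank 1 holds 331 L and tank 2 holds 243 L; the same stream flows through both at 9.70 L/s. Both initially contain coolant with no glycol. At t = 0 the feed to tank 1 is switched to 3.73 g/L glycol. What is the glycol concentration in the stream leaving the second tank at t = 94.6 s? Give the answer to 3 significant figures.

3.09 g/L

Species balance on tank i: dCᵢ/dt = (Cᵢ₋₁ − Cᵢ)/τᵢ with τᵢ = Vᵢ/Q.
τ₁ = 331/9.70 = 34.124 s; τ₂ = 243/9.70 = 25.052 s.
Solving the cascade with C₁(0)=C₂(0)=0 gives C₂(t) = C_in[1 − (τ₁ e^(−t/τ₁) − τ₂ e^(−t/τ₂))/(τ₁ − τ₂)].
At t = 94.6: e^(−t/τ₁) = 0.062520, e^(−t/τ₂) = 0.022909.
C₂ = 3.73·[1 − (34.124·0.062520 − 25.052·0.022909)/(9.0722)] = 3.73·0.82810 = 3.0888 g/L.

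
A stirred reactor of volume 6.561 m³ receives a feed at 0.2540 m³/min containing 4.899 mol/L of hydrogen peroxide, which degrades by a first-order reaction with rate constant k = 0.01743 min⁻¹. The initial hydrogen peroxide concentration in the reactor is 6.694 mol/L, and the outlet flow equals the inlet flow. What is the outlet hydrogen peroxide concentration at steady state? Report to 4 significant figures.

3.378 mol/L

Species balance: V dC/dt = Q C_in − Q C − k V C.
Steady state (dC/dt = 0): C_ss = Q C_in/(Q + kV) = C_in/(1 + kV/Q).
C_ss = 0.2540·4.899/(0.2540 + 0.01743·6.561) = 1.24435/0.368358 = 3.37809 mol/L.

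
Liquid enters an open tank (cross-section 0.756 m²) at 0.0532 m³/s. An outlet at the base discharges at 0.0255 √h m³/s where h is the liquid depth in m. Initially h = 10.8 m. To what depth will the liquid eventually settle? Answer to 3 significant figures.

Level balance: A dh/dt = 0.0532 − 0.0255 √h. Setting dh/dt = 0:
Q_in = 0.0255 √h_ss ⇒ √h_ss = 0.0532/0.0255 = 2.0863.
h_ss = 2.0863² = 4.3525 m. (Since h₀ = 10.8 m > h_ss, the level will fall toward this value.)

4.35 m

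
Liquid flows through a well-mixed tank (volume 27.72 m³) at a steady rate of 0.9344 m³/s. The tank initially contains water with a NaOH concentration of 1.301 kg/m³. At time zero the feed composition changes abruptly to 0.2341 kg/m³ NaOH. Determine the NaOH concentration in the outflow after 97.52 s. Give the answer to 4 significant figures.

Transient balance on the dissolved component: V dC/dt = Q(C_in − C).
Time constant τ = V/Q = 27.72/0.9344 = 29.6661 s.
Solution: C(t) = C_in + (C₀ − C_in) e^(−t/τ).
C(97.52) = 0.2341 + (1.301 − 0.2341)·e^(−97.52/29.6661) = 0.2341 + (1.06690)·0.0373563 = 0.273955 kg/m³.

0.2740 kg/m³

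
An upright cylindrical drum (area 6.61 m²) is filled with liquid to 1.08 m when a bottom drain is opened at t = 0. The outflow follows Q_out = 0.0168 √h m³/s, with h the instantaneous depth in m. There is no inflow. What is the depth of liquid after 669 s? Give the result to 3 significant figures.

0.0357 m

A dh/dt = −Q_out = −0.0168 √h.
This is separable: 2 d(√h)/dt = −0.0168/A, so √h = √h₀ − (0.0168/(2A)) t.
√h = √1.08 − 0.0168·669/(2·6.61) = 1.0392 − 0.85017 = 0.18906.
h = 0.18906² = 0.035745 m.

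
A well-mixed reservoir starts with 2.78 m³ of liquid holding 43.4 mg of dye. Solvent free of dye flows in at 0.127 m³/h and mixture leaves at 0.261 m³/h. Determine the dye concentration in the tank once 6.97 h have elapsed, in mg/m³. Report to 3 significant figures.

Total volume: dV/dt = Q_in − Q_out = -0.13400 m³/h, so V(t) = 2.78 − 0.13400 t and V(6.97) = 1.8460 m³.
No dye enters, so dm/dt = −Q_out · (m/V).
dm/m = −Q_out dt/(V₀ − 0.13400 t); integrating gives ln(m/m₀) = −(Q_out/(Q_in−Q_out)) ln(V/V₀).
m = m₀ (V₀/V)^(Q_out/(Q_in−Q_out)) = 43.4 × (2.78/1.8460)^(-1.9478) = 19.551 mg.
C = m/V = 19.551/1.8460 = 10.591 mg/m³.

10.6 mg/m³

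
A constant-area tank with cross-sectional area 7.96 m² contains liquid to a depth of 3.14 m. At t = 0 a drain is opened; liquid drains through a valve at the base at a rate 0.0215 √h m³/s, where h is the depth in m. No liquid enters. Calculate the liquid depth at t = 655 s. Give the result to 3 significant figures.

A dh/dt = −Q_out = −0.0215 √h.
∫ h^(−1/2) dh = −(0.0215/A) ∫ dt, giving 2√h = 2√h₀ − (0.0215/A) t.
√h = √3.14 − 0.0215·655/(2·7.96) = 1.7720 − 0.88458 = 0.88743.
h = 0.88743² = 0.78752 m.

0.788 m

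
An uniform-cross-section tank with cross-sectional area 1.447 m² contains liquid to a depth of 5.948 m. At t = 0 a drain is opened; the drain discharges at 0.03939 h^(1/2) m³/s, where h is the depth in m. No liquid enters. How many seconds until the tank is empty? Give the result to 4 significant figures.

Volume balance on the tank: A dh/dt = −0.03939 √h.
Separate and integrate: 2(√h − √h₀) = −(0.03939/A) t.
Tank is empty when √h = 0: t_empty = 2A√h₀/0.03939.
t_empty = 2·1.447·√5.948/0.03939 = 2.89400·2.43885/0.03939 = 179.184 s.

179.2 s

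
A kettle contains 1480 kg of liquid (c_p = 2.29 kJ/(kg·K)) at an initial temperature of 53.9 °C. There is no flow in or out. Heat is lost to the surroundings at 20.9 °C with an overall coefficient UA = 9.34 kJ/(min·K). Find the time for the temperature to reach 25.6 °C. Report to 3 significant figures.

M c_p dT/dt = −UA(T − T_amb).
τ = M c_p/UA = 362.87 min; T_ss = T_amb = 20.900 °C.
T(t) = T_ss + (T₀ − T_ss)e^(−t/τ); set T = 25.6:
t = −τ ln[(T − T_ss)/(T₀ − T_ss)] = −362.87 · ln(0.14242) = 707.21 min.

707 min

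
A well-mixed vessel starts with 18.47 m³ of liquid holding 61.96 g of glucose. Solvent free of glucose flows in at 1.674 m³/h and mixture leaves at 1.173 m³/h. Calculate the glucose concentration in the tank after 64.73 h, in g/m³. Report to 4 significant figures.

0.1134 g/m³

Let m(t) be the amount of glucose. Volume: V(t) = V₀ + (Q_in − Q_out) t = 18.47 + 0.501000 t; V(64.73) = 50.8997 m³.
Species balance (pure solvent in): dm/dt = −Q_out · m/V(t).
dm/m = −Q_out dt/(V₀ + 0.501000 t); integrating gives ln(m/m₀) = −(Q_out/(Q_in−Q_out)) ln(V/V₀).
m = m₀ (V₀/V)^(Q_out/(Q_in−Q_out)) = 61.96 × (18.47/50.8997)^(2.34132) = 5.77231 g.
C = m/V = 5.77231/50.8997 = 0.113406 g/m³.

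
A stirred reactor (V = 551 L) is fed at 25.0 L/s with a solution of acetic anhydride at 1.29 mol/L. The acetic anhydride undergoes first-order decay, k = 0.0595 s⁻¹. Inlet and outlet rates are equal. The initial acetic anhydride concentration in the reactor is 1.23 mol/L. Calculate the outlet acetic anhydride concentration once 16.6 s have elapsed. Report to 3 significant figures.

0.676 mol/L

Species balance: V dC/dt = Q C_in − Q C − k V C.
dC/dt = (Q/V) C_in − (Q/V + k) C; effective rate a = Q/V + k = 0.045372 + 0.0595 = 0.10487 s⁻¹.
C_ss = Q C_in/(Q + kV) = 0.55811 mol/L; C(t) = C_ss + (C₀ − C_ss) e^(−a t).
C(16.6) = 0.55811 + (0.67189)·e^(−0.10487·16.6) = 0.55811 + (0.67189)·0.17537 = 0.67594 mol/L.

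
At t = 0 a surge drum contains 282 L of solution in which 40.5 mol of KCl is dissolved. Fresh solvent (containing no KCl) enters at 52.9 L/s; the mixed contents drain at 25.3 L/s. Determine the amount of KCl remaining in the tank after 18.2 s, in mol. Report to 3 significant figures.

Let m(t) be the amount of KCl. Volume: V(t) = V₀ + (Q_in − Q_out) t = 282 + 27.600 t; V(18.2) = 784.32 L.
Species balance (pure solvent in): dm/dt = −Q_out · m/V(t).
Separate: dm/m = −Q_out dt/V(t) ⇒ ln(m/m₀) = −(Q_out/(Q_in−Q_out)) ln(V/V₀).
m = m₀ (V₀/V)^(Q_out/(Q_in−Q_out)) = 40.5 × (282/784.32)^(0.91667) = 15.857 mol.

15.9 mol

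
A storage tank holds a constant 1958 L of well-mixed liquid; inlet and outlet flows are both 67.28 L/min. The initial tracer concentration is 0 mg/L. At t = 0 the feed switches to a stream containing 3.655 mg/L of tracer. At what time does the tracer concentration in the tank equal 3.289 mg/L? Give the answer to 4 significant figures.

Mass balance on the solute (V constant): V dC/dt = Q(C_in − C), so τ = V/Q = 29.1023 min.
C(t) = C_in + (C₀ − C_in) e^(−t/τ). Set C = 3.289 and solve for t:
e^(−t/τ) = (C − C_in)/(C₀ − C_in) = (3.289 − 3.655)/(0 − 3.655) = 0.100137
t = −τ ln(…) = 29.1023 × 2.30122 = 66.9706 min.

66.97 min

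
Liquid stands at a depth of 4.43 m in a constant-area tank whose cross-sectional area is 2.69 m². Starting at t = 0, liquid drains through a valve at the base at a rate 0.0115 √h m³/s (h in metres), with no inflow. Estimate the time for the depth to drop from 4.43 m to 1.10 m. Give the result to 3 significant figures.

494 s

With no inflow, A dh/dt = −0.0115 √h.
∫ h^(−1/2) dh = −(0.0115/A) ∫ dt, giving 2√h = 2√h₀ − (0.0115/A) t.
t = 2A(√h₀ − √h)/0.0115 = 2·2.69·(√4.43 − √1.10)/0.0115
  = 5.3800 × (2.1048 − 1.0488) / 0.0115 = 494.00 s.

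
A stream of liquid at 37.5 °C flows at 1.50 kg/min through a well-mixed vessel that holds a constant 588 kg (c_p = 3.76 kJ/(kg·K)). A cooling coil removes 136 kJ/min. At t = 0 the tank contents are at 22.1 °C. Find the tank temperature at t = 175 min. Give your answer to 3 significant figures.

19.0 °C

M c_p dT/dt = ṁ c_p (T_in − T) − Q̇.
Rearrange: dT/dt = (T_ss − T)/τ with τ = M/ṁ = 392.00 min and T_ss = T_in − Q̇/(ṁ c_p) = 13.387 °C.
This is linear first-order; T(t) = T_ss + (T₀ − T_ss) e^(−t/τ).
T(175) = 13.387 + (8.7135)·e^(−175/392.00) = 13.387 + (8.7135)·0.63991 = 18.962 °C.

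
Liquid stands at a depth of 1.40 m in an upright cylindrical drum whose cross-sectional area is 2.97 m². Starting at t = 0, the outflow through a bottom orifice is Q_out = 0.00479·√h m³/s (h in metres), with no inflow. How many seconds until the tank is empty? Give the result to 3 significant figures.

Volume balance on the tank: A dh/dt = −0.00479 √h.
This is separable: 2 d(√h)/dt = −0.00479/A, so √h = √h₀ − (0.00479/(2A)) t.
Set h = 0: 2√h₀ = (0.00479/A) t_empty ⇒ t_empty = 2A√h₀/0.00479.
t_empty = 2·2.97·√1.40/0.00479 = 5.9400·1.1832/0.00479 = 1467.3 s.

1470 s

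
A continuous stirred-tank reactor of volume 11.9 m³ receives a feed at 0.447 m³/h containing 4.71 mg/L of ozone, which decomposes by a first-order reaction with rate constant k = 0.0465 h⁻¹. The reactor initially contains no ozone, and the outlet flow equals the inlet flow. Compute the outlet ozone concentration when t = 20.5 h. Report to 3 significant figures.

Species balance: V dC/dt = Q C_in − Q C − k V C.
dC/dt = (Q/V) C_in − (Q/V + k) C; effective rate a = Q/V + k = 0.037563 + 0.0465 = 0.084063 h⁻¹.
C_ss = Q C_in/(Q + kV) = 2.1046 mg/L; C(t) = C_ss + (C₀ − C_ss) e^(−a t).
C(20.5) = 2.1046 + (-2.1046)·e^(−0.084063·20.5) = 2.1046 + (-2.1046)·0.17848 = 1.7290 mg/L.

1.73 mg/L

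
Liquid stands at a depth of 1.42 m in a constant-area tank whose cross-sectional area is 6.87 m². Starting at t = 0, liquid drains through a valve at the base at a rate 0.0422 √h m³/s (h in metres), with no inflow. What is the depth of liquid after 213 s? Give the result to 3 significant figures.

Unsteady balance on liquid volume: A dh/dt = −0.0422 √h.
Separate and integrate: 2(√h − √h₀) = −(0.0422/A) t.
√h = √1.42 − 0.0422·213/(2·6.87) = 1.1916 − 0.65419 = 0.53745.
h = 0.53745² = 0.28885 m.

0.289 m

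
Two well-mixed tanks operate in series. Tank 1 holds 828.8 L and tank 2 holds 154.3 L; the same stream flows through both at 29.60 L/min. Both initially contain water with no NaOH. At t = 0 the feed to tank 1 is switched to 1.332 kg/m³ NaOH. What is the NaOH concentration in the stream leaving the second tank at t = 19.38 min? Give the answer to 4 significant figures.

Time constants: τᵢ = Vᵢ/Q for each well-mixed tank.
τ₁ = 828.8/29.60 = 28.0000 min; τ₂ = 154.3/29.60 = 5.21284 min.
Tank 1: C₁ = C_in(1 − e^(−t/τ₁)). Tank 2 (τ₁ ≠ τ₂): C₂ = C_in[1 − (τ₁ e^(−t/τ₁) − τ₂ e^(−t/τ₂))/(τ₁ − τ₂)].
At t = 19.38: e^(−t/τ₁) = 0.500502, e^(−t/τ₂) = 0.0242887.
C₂ = 1.332·[1 − (28.0000·0.500502 − 5.21284·0.0242887)/(22.7872)] = 1.332·0.390558 = 0.520223 kg/m³.

0.5202 kg/m³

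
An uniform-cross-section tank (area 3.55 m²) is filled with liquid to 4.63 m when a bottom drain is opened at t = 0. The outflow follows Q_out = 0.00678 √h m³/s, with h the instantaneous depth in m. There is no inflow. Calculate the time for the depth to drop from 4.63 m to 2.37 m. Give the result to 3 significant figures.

Mass balance (ρ constant): A dh/dt = −0.00678 √h.
Separate and integrate: 2(√h − √h₀) = −(0.00678/A) t.
t = 2A(√h₀ − √h)/0.00678 = 2·3.55·(√4.63 − √2.37)/0.00678
  = 7.1000 × (2.1517 − 1.5395) / 0.00678 = 641.16 s.

641 s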